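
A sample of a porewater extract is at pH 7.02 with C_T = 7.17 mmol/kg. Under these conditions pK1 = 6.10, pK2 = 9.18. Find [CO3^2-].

[CO3²⁻] = 0.0440 mmol/kg

α₂ = 1 / (1 + [H⁺]/K2 + [H⁺]²/(K1K2)) = 1 / (1 + 10^+2.16 + 10^+1.24)
   = 1 / (1 + 144.54 + 17.378) = 1/162.92 = 0.006138
[CO3²⁻] = α₂ × DIC = 0.006138 × 7.17 = 0.0440 mmol/kg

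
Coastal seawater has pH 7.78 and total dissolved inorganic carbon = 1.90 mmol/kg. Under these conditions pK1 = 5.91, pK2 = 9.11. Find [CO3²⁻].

[CO3²⁻] = 0.0838 mmol/kg

α₂ = 1 / (1 + [H⁺]/K2 + [H⁺]²/(K1K2)) = 1 / (1 + 10^+1.33 + 10^-0.54)
   = 1 / (1 + 21.380 + 0.28840) = 1/22.668 = 0.04412
[CO3²⁻] = α₂ × DIC = 0.04412 × 1.90 = 0.0838 mmol/kg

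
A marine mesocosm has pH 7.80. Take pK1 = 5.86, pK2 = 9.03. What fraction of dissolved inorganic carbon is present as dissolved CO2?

α₀ = 1 / (1 + K1/[H⁺] + K1K2/[H⁺]²) = 1 / (1 + 10^+1.94 + 10^+0.71)
   = 1 / (1 + 87.096 + 5.1286) = 1/93.225 = 0.01073

α₀ = 0.0107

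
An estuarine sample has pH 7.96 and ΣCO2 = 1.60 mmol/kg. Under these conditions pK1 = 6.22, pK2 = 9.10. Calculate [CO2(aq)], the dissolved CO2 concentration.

α₀ = 1 / (1 + K1/[H⁺] + K1K2/[H⁺]²) = 1 / (1 + 10^+1.74 + 10^+0.60)
   = 1 / (1 + 54.954 + 3.9811) = 1/59.935 = 0.01668
[CO2*] = α₀ × DIC = 0.01668 × 1.60 = 0.0267 mmol/kg

[CO2*] = 0.0267 mmol/kg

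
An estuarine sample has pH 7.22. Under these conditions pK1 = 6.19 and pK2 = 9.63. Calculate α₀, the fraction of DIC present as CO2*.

α₀ = 1 / (1 + K1/[H⁺] + K1K2/[H⁺]²) = 1 / (1 + 10^+1.03 + 10^-1.38)
   = 1 / (1 + 10.715 + 0.041687) = 1/11.757 = 0.08506

α₀ = 0.0851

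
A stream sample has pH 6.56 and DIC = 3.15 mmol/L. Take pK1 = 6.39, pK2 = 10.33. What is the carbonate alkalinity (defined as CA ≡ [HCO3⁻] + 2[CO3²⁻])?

CA = 1.88 mmol/L

CA = [HCO3⁻] + 2[CO3²⁻] = (α₁ + 2α₂)·DIC
At pH 6.56: [H⁺]/K1 = 10^-0.17 = 0.67608, K2/[H⁺] = 10^-3.77 = 0.00016982
α₁ = 1/(1 + 0.67608 + 0.00016982) = 1/1.6763 = 0.5966; α₂ = α₁·K2/[H⁺] = 0.0001013
α₁ + 2α₂ = 0.5968
CA = 0.5968 × 3.15 = 1.88 mmol/L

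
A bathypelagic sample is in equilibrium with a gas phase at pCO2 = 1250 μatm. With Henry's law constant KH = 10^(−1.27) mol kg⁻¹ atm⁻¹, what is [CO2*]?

KH = 10^(−1.27) = 5.370×10^-2 mol kg⁻¹ atm⁻¹
[CO2*] = KH · pCO2 = 5.370×10^-2 × 1250×10^-6 atm = 6.71×10^-5 mol/kg

[CO2*] = 67.1 μmol/kg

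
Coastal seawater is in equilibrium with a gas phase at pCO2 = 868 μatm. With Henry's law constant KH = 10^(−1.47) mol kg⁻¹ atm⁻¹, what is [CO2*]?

[CO2*] = 29.4 μmol/kg

KH = 10^(−1.47) = 3.388×10^-2 mol kg⁻¹ atm⁻¹
[CO2*] = KH · pCO2 = 3.388×10^-2 × 868×10^-6 atm = 2.94×10^-5 mol/kg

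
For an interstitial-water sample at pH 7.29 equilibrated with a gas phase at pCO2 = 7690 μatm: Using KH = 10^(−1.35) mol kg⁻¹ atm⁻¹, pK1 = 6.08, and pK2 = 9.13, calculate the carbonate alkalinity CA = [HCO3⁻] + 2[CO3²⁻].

CA = 5.73 mmol/kg

[CO2*] = KH · pCO2 = 10^(−1.35) × 7690×10^-6 = 3.435×10^-4 mol/kg
α₀ = 1/(1 + K1/[H⁺] + K1K2/[H⁺]²) = 1/(1 + 10^+1.21 + 10^-0.63) = 0.05730
DIC = [CO2*]/α₀ = 3.435×10^-4 / 0.05730 = 5.995 mmol/kg
CA = (α₁ + 2α₂)·DIC = (0.9293 + 2×0.01343) × 5.995 = 5.73 mmol/kg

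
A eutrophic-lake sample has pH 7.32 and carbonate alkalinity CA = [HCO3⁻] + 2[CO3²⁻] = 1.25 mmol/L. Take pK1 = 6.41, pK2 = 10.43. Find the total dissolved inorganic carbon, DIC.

DIC = 1.40 mmol/L

CA = [HCO3⁻] + 2[CO3²⁻] = (α₁ + 2α₂)·DIC
At pH 7.32: [H⁺]/K1 = 10^-0.91 = 0.12303, K2/[H⁺] = 10^-3.11 = 0.00077625
α₁ = 1/(1 + 0.12303 + 0.00077625) = 1/1.1238 = 0.8898; α₂ = α₁·K2/[H⁺] = 0.0006907
α₁ + 2α₂ = 0.8912
DIC = CA / (α₁ + 2α₂) = 1.25 / 0.8912 = 1.40 mmol/L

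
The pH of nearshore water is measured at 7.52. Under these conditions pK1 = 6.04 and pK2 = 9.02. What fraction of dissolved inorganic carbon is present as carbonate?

α₂ = 0.0297

α₂ = 1 / (1 + [H⁺]/K2 + [H⁺]²/(K1K2)) = 1 / (1 + 10^+1.50 + 10^+0.02)
   = 1 / (1 + 31.623 + 1.0471) = 1/33.670 = 0.02970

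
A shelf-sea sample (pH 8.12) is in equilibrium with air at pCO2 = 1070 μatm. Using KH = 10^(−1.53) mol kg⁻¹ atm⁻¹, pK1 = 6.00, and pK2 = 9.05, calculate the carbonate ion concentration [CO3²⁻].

[CO2*] = KH · pCO2 = 10^(−1.53) × 1070×10^-6 = 3.158×10^-5 mol/kg
α₀ = 1/(1 + K1/[H⁺] + K1K2/[H⁺]²) = 1/(1 + 10^+2.12 + 10^+1.19) = 0.006742
DIC = [CO2*]/α₀ = 3.158×10^-5 / 0.006742 = 4.683 mmol/kg
[CO3²⁻] = α₂·DIC; α₂ = 0.1044, so [CO3²⁻] = 0.1044 × 4.683 = 0.489 mmol/kg

[CO3²⁻] = 0.489 mmol/kg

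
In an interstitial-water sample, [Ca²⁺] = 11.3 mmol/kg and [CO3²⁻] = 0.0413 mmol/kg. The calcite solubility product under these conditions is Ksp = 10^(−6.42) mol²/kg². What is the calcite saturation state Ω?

Ksp = 10^(−6.42) = 3.802×10^-7
Ω = [Ca²⁺][CO3²⁻]/Ksp = (11.3×10^-3)(0.0413×10^-3) / 3.802×10^-7 = 1.23

Ω = 1.23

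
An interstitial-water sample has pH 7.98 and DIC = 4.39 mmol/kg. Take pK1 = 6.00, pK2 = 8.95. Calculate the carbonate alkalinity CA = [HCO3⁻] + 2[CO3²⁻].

CA = 4.77 mmol/kg

CA = [HCO3⁻] + 2[CO3²⁻] = (α₁ + 2α₂)·DIC
At pH 7.98: [H⁺]/K1 = 10^-1.98 = 0.010471, K2/[H⁺] = 10^-0.97 = 0.10715
α₁ = 1/(1 + 0.010471 + 0.10715) = 1/1.1176 = 0.8948; α₂ = α₁·K2/[H⁺] = 0.09587
α₁ + 2α₂ = 1.0865
CA = 1.0865 × 4.39 = 4.77 mmol/kg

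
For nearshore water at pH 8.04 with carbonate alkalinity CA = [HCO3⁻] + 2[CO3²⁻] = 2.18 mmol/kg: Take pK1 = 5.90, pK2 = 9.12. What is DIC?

DIC = 2.04 mmol/kg

CA = [HCO3⁻] + 2[CO3²⁻] = (α₁ + 2α₂)·DIC
At pH 8.04: [H⁺]/K1 = 10^-2.14 = 0.0072444, K2/[H⁺] = 10^-1.08 = 0.083176
α₁ = 1/(1 + 0.0072444 + 0.083176) = 1/1.0904 = 0.9171; α₂ = α₁·K2/[H⁺] = 0.07628
α₁ + 2α₂ = 1.0696
DIC = CA / (α₁ + 2α₂) = 2.18 / 1.0696 = 2.04 mmol/kg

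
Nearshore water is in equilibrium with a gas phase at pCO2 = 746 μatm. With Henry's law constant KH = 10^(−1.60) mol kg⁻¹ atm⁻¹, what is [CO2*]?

[CO2*] = 18.7 μmol/kg

KH = 10^(−1.60) = 2.512×10^-2 mol kg⁻¹ atm⁻¹
[CO2*] = KH · pCO2 = 2.512×10^-2 × 746×10^-6 atm = 1.87×10^-5 mol/kg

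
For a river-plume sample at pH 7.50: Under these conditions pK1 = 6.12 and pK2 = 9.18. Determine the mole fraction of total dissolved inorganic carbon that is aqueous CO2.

α₀ = 1 / (1 + K1/[H⁺] + K1K2/[H⁺]²) = 1 / (1 + 10^+1.38 + 10^-0.30)
   = 1 / (1 + 23.988 + 0.50119) = 1/25.490 = 0.03923

α₀ = 0.0392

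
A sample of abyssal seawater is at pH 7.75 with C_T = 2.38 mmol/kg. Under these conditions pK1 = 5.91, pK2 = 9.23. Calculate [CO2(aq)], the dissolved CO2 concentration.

α₀ = 1 / (1 + K1/[H⁺] + K1K2/[H⁺]²) = 1 / (1 + 10^+1.84 + 10^+0.36)
   = 1 / (1 + 69.183 + 2.2909) = 1/72.474 = 0.01380
[CO2*] = α₀ × DIC = 0.01380 × 2.38 = 0.0328 mmol/kg

[CO2*] = 0.0328 mmol/kg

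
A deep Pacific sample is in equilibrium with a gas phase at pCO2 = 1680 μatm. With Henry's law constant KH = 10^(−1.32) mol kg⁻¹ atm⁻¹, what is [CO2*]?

[CO2*] = 80.4 μmol/kg

KH = 10^(−1.32) = 4.786×10^-2 mol kg⁻¹ atm⁻¹
[CO2*] = KH · pCO2 = 4.786×10^-2 × 1680×10^-6 atm = 8.04×10^-5 mol/kg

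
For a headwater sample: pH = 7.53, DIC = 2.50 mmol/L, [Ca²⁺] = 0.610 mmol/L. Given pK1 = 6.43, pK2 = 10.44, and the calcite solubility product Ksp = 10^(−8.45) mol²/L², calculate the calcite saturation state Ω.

Ω = 0.489

α₂ = 1 / (1 + [H⁺]/K2 + [H⁺]²/(K1K2)) = 1 / (1 + 10^+2.91 + 10^+1.81)
   = 1 / (1 + 812.83 + 64.565) = 1/878.40 = 0.001138
[CO3²⁻] = α₂ × DIC = 0.001138 × 2.50 = 0.002846 mmol/L = 2.846 μmol/L
Ksp = 10^(−8.45) = 3.548×10^-9
Ω = [Ca²⁺][CO3²⁻]/Ksp = (0.610×10^-3)(2.846×10^-6) / 3.548×10^-9 = 0.489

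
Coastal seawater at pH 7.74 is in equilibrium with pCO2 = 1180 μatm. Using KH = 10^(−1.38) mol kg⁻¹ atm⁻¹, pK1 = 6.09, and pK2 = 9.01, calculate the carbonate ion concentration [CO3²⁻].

[CO3²⁻] = 0.118 mmol/kg

[CO2*] = KH · pCO2 = 10^(−1.38) × 1180×10^-6 = 4.919×10^-5 mol/kg
α₀ = 1/(1 + K1/[H⁺] + K1K2/[H⁺]²) = 1/(1 + 10^+1.65 + 10^+0.38) = 0.02080
DIC = [CO2*]/α₀ = 4.919×10^-5 / 0.02080 = 2.364 mmol/kg
[CO3²⁻] = α₂·DIC; α₂ = 0.04991, so [CO3²⁻] = 0.04991 × 2.364 = 0.118 mmol/kg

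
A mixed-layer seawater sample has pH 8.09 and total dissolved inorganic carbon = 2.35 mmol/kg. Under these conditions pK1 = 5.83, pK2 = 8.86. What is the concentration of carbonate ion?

[CO3²⁻] = 0.340 mmol/kg

α₂ = 1 / (1 + [H⁺]/K2 + [H⁺]²/(K1K2)) = 1 / (1 + 10^+0.77 + 10^-1.49)
   = 1 / (1 + 5.8884 + 0.032359) = 1/6.9208 = 0.1445
[CO3²⁻] = α₂ × DIC = 0.1445 × 2.35 = 0.340 mmol/kg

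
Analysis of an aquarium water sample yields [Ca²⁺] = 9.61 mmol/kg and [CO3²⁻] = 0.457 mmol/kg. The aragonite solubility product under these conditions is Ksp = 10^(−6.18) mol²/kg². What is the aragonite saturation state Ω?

Ksp = 10^(−6.18) = 6.607×10^-7
Ω = [Ca²⁺][CO3²⁻]/Ksp = (9.61×10^-3)(0.457×10^-3) / 6.607×10^-7 = 6.65

Ω = 6.65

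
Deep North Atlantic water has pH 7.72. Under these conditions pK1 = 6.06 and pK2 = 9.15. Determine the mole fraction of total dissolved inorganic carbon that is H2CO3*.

α₀ = 0.0207

α₀ = 1 / (1 + K1/[H⁺] + K1K2/[H⁺]²) = 1 / (1 + 10^+1.66 + 10^+0.23)
   = 1 / (1 + 45.709 + 1.6982) = 1/48.407 = 0.02066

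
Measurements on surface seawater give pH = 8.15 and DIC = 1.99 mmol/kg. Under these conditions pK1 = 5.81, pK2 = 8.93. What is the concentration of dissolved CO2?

α₀ = 1 / (1 + K1/[H⁺] + K1K2/[H⁺]²) = 1 / (1 + 10^+2.34 + 10^+1.56)
   = 1 / (1 + 218.78 + 36.308) = 1/256.08 = 0.003905
[CO2*] = α₀ × DIC = 0.003905 × 1.99 = 0.00777 mmol/kg = 7.77 μmol/kg

[CO2*] = 7.77 μmol/kg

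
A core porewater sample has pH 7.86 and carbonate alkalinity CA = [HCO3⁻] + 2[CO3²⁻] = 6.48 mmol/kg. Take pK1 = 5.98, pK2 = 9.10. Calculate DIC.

DIC = 6.22 mmol/kg

CA = [HCO3⁻] + 2[CO3²⁻] = (α₁ + 2α₂)·DIC
At pH 7.86: [H⁺]/K1 = 10^-1.88 = 0.013183, K2/[H⁺] = 10^-1.24 = 0.057544
α₁ = 1/(1 + 0.013183 + 0.057544) = 1/1.0707 = 0.9339; α₂ = α₁·K2/[H⁺] = 0.05374
α₁ + 2α₂ = 1.0414
DIC = CA / (α₁ + 2α₂) = 6.48 / 1.0414 = 6.22 mmol/kg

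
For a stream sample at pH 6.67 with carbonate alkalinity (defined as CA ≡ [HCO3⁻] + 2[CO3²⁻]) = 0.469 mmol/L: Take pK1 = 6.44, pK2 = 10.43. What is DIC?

CA = [HCO3⁻] + 2[CO3²⁻] = (α₁ + 2α₂)·DIC
At pH 6.67: [H⁺]/K1 = 10^-0.23 = 0.58884, K2/[H⁺] = 10^-3.76 = 0.00017378
α₁ = 1/(1 + 0.58884 + 0.00017378) = 1/1.5890 = 0.6293; α₂ = α₁·K2/[H⁺] = 0.0001094
α₁ + 2α₂ = 0.6295
DIC = CA / (α₁ + 2α₂) = 0.469 / 0.6295 = 0.745 mmol/L

DIC = 0.745 mmol/L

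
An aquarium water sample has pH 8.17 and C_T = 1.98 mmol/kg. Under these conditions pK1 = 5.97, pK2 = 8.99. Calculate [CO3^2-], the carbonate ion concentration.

α₂ = 1 / (1 + [H⁺]/K2 + [H⁺]²/(K1K2)) = 1 / (1 + 10^+0.82 + 10^-1.38)
   = 1 / (1 + 6.6069 + 0.041687) = 1/7.6486 = 0.1307
[CO3²⁻] = α₂ × DIC = 0.1307 × 1.98 = 0.259 mmol/kg

[CO3²⁻] = 0.259 mmol/kg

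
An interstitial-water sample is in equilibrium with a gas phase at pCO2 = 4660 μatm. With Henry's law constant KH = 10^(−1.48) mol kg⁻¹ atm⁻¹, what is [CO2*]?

[CO2*] = 154 μmol/kg

KH = 10^(−1.48) = 3.311×10^-2 mol kg⁻¹ atm⁻¹
[CO2*] = KH · pCO2 = 3.311×10^-2 × 4660×10^-6 atm = 1.54×10^-4 mol/kg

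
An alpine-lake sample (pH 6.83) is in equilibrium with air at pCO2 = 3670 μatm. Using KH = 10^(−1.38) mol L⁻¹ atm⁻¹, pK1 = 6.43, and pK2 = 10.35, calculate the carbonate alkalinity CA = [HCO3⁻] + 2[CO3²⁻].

CA = 0.385 mmol/L

[CO2*] = KH · pCO2 = 10^(−1.38) × 3670×10^-6 = 1.530×10^-4 mol/L
α₀ = 1/(1 + K1/[H⁺] + K1K2/[H⁺]²) = 1/(1 + 10^+0.40 + 10^-3.12) = 0.2847
DIC = [CO2*]/α₀ = 1.530×10^-4 / 0.2847 = 0.5374 mmol/L
CA = (α₁ + 2α₂)·DIC = (0.7151 + 2×0.0002160) × 0.5374 = 0.385 mmol/L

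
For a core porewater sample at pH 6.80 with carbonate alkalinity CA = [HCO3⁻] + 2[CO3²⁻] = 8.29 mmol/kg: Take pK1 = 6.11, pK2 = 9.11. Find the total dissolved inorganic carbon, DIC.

DIC = 9.93 mmol/kg

CA = [HCO3⁻] + 2[CO3²⁻] = (α₁ + 2α₂)·DIC
At pH 6.80: [H⁺]/K1 = 10^-0.69 = 0.20417, K2/[H⁺] = 10^-2.31 = 0.0048978
α₁ = 1/(1 + 0.20417 + 0.0048978) = 1/1.2091 = 0.8271; α₂ = α₁·K2/[H⁺] = 0.004051
α₁ + 2α₂ = 0.8352
DIC = CA / (α₁ + 2α₂) = 8.29 / 0.8352 = 9.93 mmol/kg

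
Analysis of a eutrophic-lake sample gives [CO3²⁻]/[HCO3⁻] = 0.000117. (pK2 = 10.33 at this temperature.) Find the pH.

From K2 = [H⁺][CO3²⁻]/[HCO3⁻]:  pH = pK2 + log₁₀([CO3²⁻]/[HCO3⁻])
log₁₀(0.000117) = -3.932
pH = 10.33 + (-3.932) = 6.40

pH = 6.40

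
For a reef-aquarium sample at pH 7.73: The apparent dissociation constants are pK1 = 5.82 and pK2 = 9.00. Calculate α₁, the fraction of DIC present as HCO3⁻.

α₁ = 0.938

α₁ = 1 / (1 + [H⁺]/K1 + K2/[H⁺]) = 1 / (1 + 10^-1.91 + 10^-1.27)
   = 1 / (1 + 0.012303 + 0.053703) = 1/1.0660 = 0.9381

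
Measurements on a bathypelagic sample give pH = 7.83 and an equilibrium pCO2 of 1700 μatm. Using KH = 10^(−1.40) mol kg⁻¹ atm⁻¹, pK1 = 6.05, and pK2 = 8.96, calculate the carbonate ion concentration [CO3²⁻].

[CO2*] = KH · pCO2 = 10^(−1.40) × 1700×10^-6 = 6.768×10^-5 mol/kg
α₀ = 1/(1 + K1/[H⁺] + K1K2/[H⁺]²) = 1/(1 + 10^+1.78 + 10^+0.65) = 0.01522
DIC = [CO2*]/α₀ = 6.768×10^-5 / 0.01522 = 4.448 mmol/kg
[CO3²⁻] = α₂·DIC; α₂ = 0.06796, so [CO3²⁻] = 0.06796 × 4.448 = 0.302 mmol/kg

[CO3²⁻] = 0.302 mmol/kg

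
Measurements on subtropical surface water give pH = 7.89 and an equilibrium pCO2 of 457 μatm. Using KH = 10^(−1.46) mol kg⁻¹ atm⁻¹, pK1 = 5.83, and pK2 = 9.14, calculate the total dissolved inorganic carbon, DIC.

[CO2*] = KH · pCO2 = 10^(−1.46) × 457×10^-6 = 1.585×10^-5 mol/kg
α₀ = 1/(1 + K1/[H⁺] + K1K2/[H⁺]²) = 1/(1 + 10^+2.06 + 10^+0.81) = 0.008178
DIC = [CO2*]/α₀ = 1.585×10^-5 / 0.008178 = 1.94 mmol/kg

DIC = 1.94 mmol/kg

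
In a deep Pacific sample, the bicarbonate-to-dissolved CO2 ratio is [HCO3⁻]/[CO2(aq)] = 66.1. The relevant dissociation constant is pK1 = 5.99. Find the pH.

From K1 = [H⁺][HCO3⁻]/[CO2(aq)]:  pH = pK1 + log₁₀([HCO3⁻]/[CO2(aq)])
log₁₀(66.1) = +1.820
pH = 5.99 + (+1.820) = 7.81

pH = 7.81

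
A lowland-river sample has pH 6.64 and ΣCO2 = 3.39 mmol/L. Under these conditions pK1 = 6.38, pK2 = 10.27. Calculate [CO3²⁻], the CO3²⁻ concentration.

[CO3²⁻] = 0.513 μmol/L

α₂ = 1 / (1 + [H⁺]/K2 + [H⁺]²/(K1K2)) = 1 / (1 + 10^+3.63 + 10^+3.37)
   = 1 / (1 + 4265.8 + 2344.2) = 1/6611.0 = 0.0001513
[CO3²⁻] = α₂ × DIC = 0.0001513 × 3.39 = 0.000513 mmol/L = 0.513 μmol/L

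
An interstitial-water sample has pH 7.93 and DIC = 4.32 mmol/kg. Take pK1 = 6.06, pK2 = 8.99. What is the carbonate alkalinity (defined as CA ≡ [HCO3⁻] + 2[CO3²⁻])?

CA = 4.61 mmol/kg

CA = [HCO3⁻] + 2[CO3²⁻] = (α₁ + 2α₂)·DIC
At pH 7.93: [H⁺]/K1 = 10^-1.87 = 0.013490, K2/[H⁺] = 10^-1.06 = 0.087096
α₁ = 1/(1 + 0.013490 + 0.087096) = 1/1.1006 = 0.9086; α₂ = α₁·K2/[H⁺] = 0.07914
α₁ + 2α₂ = 1.0669
CA = 1.0669 × 4.32 = 4.61 mmol/kg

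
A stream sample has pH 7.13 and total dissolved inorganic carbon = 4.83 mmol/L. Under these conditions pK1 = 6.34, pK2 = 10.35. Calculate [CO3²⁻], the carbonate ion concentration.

[CO3²⁻] = 2.50 μmol/L

α₂ = 1 / (1 + [H⁺]/K2 + [H⁺]²/(K1K2)) = 1 / (1 + 10^+3.22 + 10^+2.43)
   = 1 / (1 + 1659.6 + 269.15) = 1/1929.7 = 0.0005182
[CO3²⁻] = α₂ × DIC = 0.0005182 × 4.83 = 0.00250 mmol/L = 2.50 μmol/L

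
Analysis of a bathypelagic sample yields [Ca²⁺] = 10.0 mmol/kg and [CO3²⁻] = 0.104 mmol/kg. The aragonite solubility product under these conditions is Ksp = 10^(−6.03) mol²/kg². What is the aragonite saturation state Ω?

Ksp = 10^(−6.03) = 9.333×10^-7
Ω = [Ca²⁺][CO3²⁻]/Ksp = (10.0×10^-3)(0.104×10^-3) / 9.333×10^-7 = 1.11

Ω = 1.11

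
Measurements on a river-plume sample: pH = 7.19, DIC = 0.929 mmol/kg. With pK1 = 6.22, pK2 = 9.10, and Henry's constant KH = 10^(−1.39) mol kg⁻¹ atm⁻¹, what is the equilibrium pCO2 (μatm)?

pCO2 = 2180 μatm

α₀ = 1 / (1 + K1/[H⁺] + K1K2/[H⁺]²) = 1 / (1 + 10^+0.97 + 10^-0.94)
   = 1 / (1 + 9.3325 + 0.11482) = 1/10.447 = 0.09572
[CO2*] = α₀ × DIC = 0.09572 × 0.929 = 0.08892 mmol/kg
pCO2 = [CO2*]/KH = 8.892×10^-5 / 4.074×10^-2 = 2180 μatm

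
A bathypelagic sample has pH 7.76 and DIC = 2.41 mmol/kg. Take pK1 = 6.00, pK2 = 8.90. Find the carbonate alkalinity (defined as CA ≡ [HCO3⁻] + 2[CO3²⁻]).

CA = 2.53 mmol/kg

CA = [HCO3⁻] + 2[CO3²⁻] = (α₁ + 2α₂)·DIC
At pH 7.76: [H⁺]/K1 = 10^-1.76 = 0.017378, K2/[H⁺] = 10^-1.14 = 0.072444
α₁ = 1/(1 + 0.017378 + 0.072444) = 1/1.0898 = 0.9176; α₂ = α₁·K2/[H⁺] = 0.06647
α₁ + 2α₂ = 1.0505
CA = 1.0505 × 2.41 = 2.53 mmol/kg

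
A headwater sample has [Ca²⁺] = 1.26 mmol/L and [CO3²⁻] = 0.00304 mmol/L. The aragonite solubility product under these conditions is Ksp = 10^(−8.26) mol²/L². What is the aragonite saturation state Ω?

Ksp = 10^(−8.26) = 5.495×10^-9
Ω = [Ca²⁺][CO3²⁻]/Ksp = (1.26×10^-3)(0.00304×10^-3) / 5.495×10^-9 = 0.697

Ω = 0.697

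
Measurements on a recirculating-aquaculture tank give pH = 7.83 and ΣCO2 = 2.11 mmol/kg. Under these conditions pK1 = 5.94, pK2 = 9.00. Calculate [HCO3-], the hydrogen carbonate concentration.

α₁ = 1 / (1 + [H⁺]/K1 + K2/[H⁺]) = 1 / (1 + 10^-1.89 + 10^-1.17)
   = 1 / (1 + 0.012882 + 0.067608) = 1/1.0805 = 0.9255
[HCO3⁻] = α₁ × DIC = 0.9255 × 2.11 = 1.95 mmol/kg

[HCO3⁻] = 1.95 mmol/kg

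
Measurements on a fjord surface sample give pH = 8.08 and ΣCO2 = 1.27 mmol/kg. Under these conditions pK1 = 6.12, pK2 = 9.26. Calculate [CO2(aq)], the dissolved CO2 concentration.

α₀ = 1 / (1 + K1/[H⁺] + K1K2/[H⁺]²) = 1 / (1 + 10^+1.96 + 10^+0.78)
   = 1 / (1 + 91.201 + 6.0256) = 1/98.227 = 0.01018
[CO2*] = α₀ × DIC = 0.01018 × 1.27 = 0.0129 mmol/kg = 12.9 μmol/kg

[CO2*] = 12.9 μmol/kg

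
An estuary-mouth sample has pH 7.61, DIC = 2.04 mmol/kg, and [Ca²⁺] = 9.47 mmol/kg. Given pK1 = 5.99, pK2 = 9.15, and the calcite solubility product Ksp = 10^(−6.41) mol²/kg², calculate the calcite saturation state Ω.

Ω = 1.36

α₂ = 1 / (1 + [H⁺]/K2 + [H⁺]²/(K1K2)) = 1 / (1 + 10^+1.54 + 10^-0.08)
   = 1 / (1 + 34.674 + 0.83176) = 1/36.505 = 0.02739
[CO3²⁻] = α₂ × DIC = 0.02739 × 2.04 = 0.05588 mmol/kg
Ksp = 10^(−6.41) = 3.890×10^-7
Ω = [Ca²⁺][CO3²⁻]/Ksp = (9.47×10^-3)(5.588×10^-5) / 3.890×10^-7 = 1.36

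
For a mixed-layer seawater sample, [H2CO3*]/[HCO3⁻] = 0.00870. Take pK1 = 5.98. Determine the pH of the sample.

pH = 8.04

From K1 = [H⁺][HCO3⁻]/[H2CO3*]:  pH = pK1 − log₁₀([H2CO3*]/[HCO3⁻])
log₁₀(0.00870) = -2.060
pH = 5.98 − (-2.060) = 8.04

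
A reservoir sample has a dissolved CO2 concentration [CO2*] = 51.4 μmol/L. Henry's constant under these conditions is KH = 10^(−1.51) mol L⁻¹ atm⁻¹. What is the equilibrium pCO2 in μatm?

KH = 10^(−1.51) = 3.090×10^-2 mol L⁻¹ atm⁻¹
pCO2 = [CO2*]/KH = 51.4×10^-6 / 3.090×10^-2 = 1.66×10^-3 atm = 1660 μatm

pCO2 = 1660 μatm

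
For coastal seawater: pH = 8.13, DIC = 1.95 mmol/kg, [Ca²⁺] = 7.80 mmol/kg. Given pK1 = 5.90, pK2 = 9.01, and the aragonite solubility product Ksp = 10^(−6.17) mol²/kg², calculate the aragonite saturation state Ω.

α₂ = 1 / (1 + [H⁺]/K2 + [H⁺]²/(K1K2)) = 1 / (1 + 10^+0.88 + 10^-1.35)
   = 1 / (1 + 7.5858 + 0.044668) = 1/8.6304 = 0.1159
[CO3²⁻] = α₂ × DIC = 0.1159 × 1.95 = 0.2259 mmol/kg
Ksp = 10^(−6.17) = 6.761×10^-7
Ω = [Ca²⁺][CO3²⁻]/Ksp = (7.80×10^-3)(2.259×10^-4) / 6.761×10^-7 = 2.61

Ω = 2.61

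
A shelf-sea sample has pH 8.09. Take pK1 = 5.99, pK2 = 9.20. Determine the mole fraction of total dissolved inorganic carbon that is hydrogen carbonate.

α₁ = 0.921

α₁ = 1 / (1 + [H⁺]/K1 + K2/[H⁺]) = 1 / (1 + 10^-2.10 + 10^-1.11)
   = 1 / (1 + 0.0079433 + 0.077625) = 1/1.0856 = 0.9212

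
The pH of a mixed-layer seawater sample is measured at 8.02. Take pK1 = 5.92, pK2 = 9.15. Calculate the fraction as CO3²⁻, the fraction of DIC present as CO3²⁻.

α₂ = 0.0685

α₂ = 1 / (1 + [H⁺]/K2 + [H⁺]²/(K1K2)) = 1 / (1 + 10^+1.13 + 10^-0.97)
   = 1 / (1 + 13.490 + 0.10715) = 1/14.597 = 0.06851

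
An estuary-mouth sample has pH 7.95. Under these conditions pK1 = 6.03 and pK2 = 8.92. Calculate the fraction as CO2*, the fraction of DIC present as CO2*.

α₀ = 0.0107

α₀ = 1 / (1 + K1/[H⁺] + K1K2/[H⁺]²) = 1 / (1 + 10^+1.92 + 10^+0.95)
   = 1 / (1 + 83.176 + 8.9125) = 1/93.089 = 0.01074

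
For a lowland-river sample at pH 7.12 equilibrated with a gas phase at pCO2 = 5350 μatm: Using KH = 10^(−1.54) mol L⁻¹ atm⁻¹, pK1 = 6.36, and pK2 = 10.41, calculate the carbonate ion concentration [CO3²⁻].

[CO3²⁻] = 0.455 μmol/L

[CO2*] = KH · pCO2 = 10^(−1.54) × 5350×10^-6 = 1.543×10^-4 mol/L
α₀ = 1/(1 + K1/[H⁺] + K1K2/[H⁺]²) = 1/(1 + 10^+0.76 + 10^-2.53) = 0.1480
DIC = [CO2*]/α₀ = 1.543×10^-4 / 0.1480 = 1.043 mmol/L
[CO3²⁻] = α₂·DIC; α₂ = 0.0004367, so [CO3²⁻] = 0.0004367 × 1.043 = 0.000455 mmol/L = 0.455 μmol/L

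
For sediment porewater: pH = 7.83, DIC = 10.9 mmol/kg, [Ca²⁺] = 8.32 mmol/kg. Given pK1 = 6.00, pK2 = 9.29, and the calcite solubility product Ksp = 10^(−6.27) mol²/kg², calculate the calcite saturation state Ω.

α₂ = 1 / (1 + [H⁺]/K2 + [H⁺]²/(K1K2)) = 1 / (1 + 10^+1.46 + 10^-0.37)
   = 1 / (1 + 28.840 + 0.42658) = 1/30.267 = 0.03304
[CO3²⁻] = α₂ × DIC = 0.03304 × 10.9 = 0.3601 mmol/kg
Ksp = 10^(−6.27) = 5.370×10^-7
Ω = [Ca²⁺][CO3²⁻]/Ksp = (8.32×10^-3)(3.601×10^-4) / 5.370×10^-7 = 5.58

Ω = 5.58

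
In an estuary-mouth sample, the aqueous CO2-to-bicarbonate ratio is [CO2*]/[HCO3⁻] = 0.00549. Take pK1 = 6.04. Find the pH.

From K1 = [H⁺][HCO3⁻]/[CO2*]:  pH = pK1 − log₁₀([CO2*]/[HCO3⁻])
log₁₀(0.00549) = -2.260
pH = 6.04 − (-2.260) = 8.30

pH = 8.30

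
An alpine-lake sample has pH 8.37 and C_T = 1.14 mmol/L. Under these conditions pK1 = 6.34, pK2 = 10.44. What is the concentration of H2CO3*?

[CO2*] = 10.5 μmol/L

α₀ = 1 / (1 + K1/[H⁺] + K1K2/[H⁺]²) = 1 / (1 + 10^+2.03 + 10^-0.04)
   = 1 / (1 + 107.15 + 0.91201) = 1/109.06 = 0.009169
[CO2*] = α₀ × DIC = 0.009169 × 1.14 = 0.0105 mmol/L = 10.5 μmol/L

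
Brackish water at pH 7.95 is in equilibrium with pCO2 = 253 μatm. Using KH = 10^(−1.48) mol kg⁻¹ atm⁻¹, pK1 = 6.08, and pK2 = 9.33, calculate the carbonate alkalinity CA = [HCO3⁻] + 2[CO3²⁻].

CA = 0.673 mmol/kg

[CO2*] = KH · pCO2 = 10^(−1.48) × 253×10^-6 = 8.378×10^-6 mol/kg
α₀ = 1/(1 + K1/[H⁺] + K1K2/[H⁺]²) = 1/(1 + 10^+1.87 + 10^+0.49) = 0.01278
DIC = [CO2*]/α₀ = 8.378×10^-6 / 0.01278 = 0.6553 mmol/kg
CA = (α₁ + 2α₂)·DIC = (0.9477 + 2×0.03951) × 0.6553 = 0.673 mmol/kg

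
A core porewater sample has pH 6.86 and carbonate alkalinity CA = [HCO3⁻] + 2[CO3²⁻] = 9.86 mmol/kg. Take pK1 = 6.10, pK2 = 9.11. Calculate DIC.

DIC = 11.5 mmol/kg

CA = [HCO3⁻] + 2[CO3²⁻] = (α₁ + 2α₂)·DIC
At pH 6.86: [H⁺]/K1 = 10^-0.76 = 0.17378, K2/[H⁺] = 10^-2.25 = 0.0056234
α₁ = 1/(1 + 0.17378 + 0.0056234) = 1/1.1794 = 0.8479; α₂ = α₁·K2/[H⁺] = 0.004768
α₁ + 2α₂ = 0.8574
DIC = CA / (α₁ + 2α₂) = 9.86 / 0.8574 = 11.5 mmol/kg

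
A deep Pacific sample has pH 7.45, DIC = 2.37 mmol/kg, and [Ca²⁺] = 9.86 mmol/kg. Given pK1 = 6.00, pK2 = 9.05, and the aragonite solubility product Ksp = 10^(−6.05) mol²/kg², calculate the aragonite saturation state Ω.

Ω = 0.621

α₂ = 1 / (1 + [H⁺]/K2 + [H⁺]²/(K1K2)) = 1 / (1 + 10^+1.60 + 10^+0.15)
   = 1 / (1 + 39.811 + 1.4125) = 1/42.223 = 0.02368
[CO3²⁻] = α₂ × DIC = 0.02368 × 2.37 = 0.05613 mmol/kg
Ksp = 10^(−6.05) = 8.913×10^-7
Ω = [Ca²⁺][CO3²⁻]/Ksp = (9.86×10^-3)(5.613×10^-5) / 8.913×10^-7 = 0.621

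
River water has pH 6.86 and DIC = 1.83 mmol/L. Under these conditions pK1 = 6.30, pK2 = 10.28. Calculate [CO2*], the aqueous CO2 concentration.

α₀ = 1 / (1 + K1/[H⁺] + K1K2/[H⁺]²) = 1 / (1 + 10^+0.56 + 10^-2.86)
   = 1 / (1 + 3.6308 + 0.0013804) = 1/4.6322 = 0.2159
[CO2*] = α₀ × DIC = 0.2159 × 1.83 = 0.395 mmol/L

[CO2*] = 0.395 mmol/L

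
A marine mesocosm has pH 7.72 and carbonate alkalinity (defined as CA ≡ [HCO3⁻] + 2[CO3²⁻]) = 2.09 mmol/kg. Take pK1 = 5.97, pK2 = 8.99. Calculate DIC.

CA = [HCO3⁻] + 2[CO3²⁻] = (α₁ + 2α₂)·DIC
At pH 7.72: [H⁺]/K1 = 10^-1.75 = 0.017783, K2/[H⁺] = 10^-1.27 = 0.053703
α₁ = 1/(1 + 0.017783 + 0.053703) = 1/1.0715 = 0.9333; α₂ = α₁·K2/[H⁺] = 0.05012
α₁ + 2α₂ = 1.0335
DIC = CA / (α₁ + 2α₂) = 2.09 / 1.0335 = 2.02 mmol/kg

DIC = 2.02 mmol/kg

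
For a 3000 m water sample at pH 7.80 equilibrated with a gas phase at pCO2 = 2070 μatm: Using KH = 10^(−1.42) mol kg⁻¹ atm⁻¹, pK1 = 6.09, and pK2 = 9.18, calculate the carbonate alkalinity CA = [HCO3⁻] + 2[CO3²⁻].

[CO2*] = KH · pCO2 = 10^(−1.42) × 2070×10^-6 = 7.870×10^-5 mol/kg
α₀ = 1/(1 + K1/[H⁺] + K1K2/[H⁺]²) = 1/(1 + 10^+1.71 + 10^+0.33) = 0.01837
DIC = [CO2*]/α₀ = 7.870×10^-5 / 0.01837 = 4.283 mmol/kg
CA = (α₁ + 2α₂)·DIC = (0.9423 + 2×0.03928) × 4.283 = 4.37 mmol/kg

CA = 4.37 mmol/kg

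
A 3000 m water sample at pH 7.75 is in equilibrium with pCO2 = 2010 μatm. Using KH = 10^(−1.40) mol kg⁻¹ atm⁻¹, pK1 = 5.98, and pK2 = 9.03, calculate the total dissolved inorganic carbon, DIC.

DIC = 5.04 mmol/kg

[CO2*] = KH · pCO2 = 10^(−1.40) × 2010×10^-6 = 8.002×10^-5 mol/kg
α₀ = 1/(1 + K1/[H⁺] + K1K2/[H⁺]²) = 1/(1 + 10^+1.77 + 10^+0.49) = 0.01588
DIC = [CO2*]/α₀ = 8.002×10^-5 / 0.01588 = 5.04 mmol/kg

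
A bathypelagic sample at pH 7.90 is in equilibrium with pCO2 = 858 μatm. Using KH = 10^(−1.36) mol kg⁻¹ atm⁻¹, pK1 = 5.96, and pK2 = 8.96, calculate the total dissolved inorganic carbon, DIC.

DIC = 3.58 mmol/kg

[CO2*] = KH · pCO2 = 10^(−1.36) × 858×10^-6 = 3.745×10^-5 mol/kg
α₀ = 1/(1 + K1/[H⁺] + K1K2/[H⁺]²) = 1/(1 + 10^+1.94 + 10^+0.88) = 0.01045
DIC = [CO2*]/α₀ = 3.745×10^-5 / 0.01045 = 3.58 mmol/kg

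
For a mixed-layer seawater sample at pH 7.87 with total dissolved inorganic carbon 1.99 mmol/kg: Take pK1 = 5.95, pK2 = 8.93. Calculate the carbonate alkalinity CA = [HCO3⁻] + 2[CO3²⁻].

CA = [HCO3⁻] + 2[CO3²⁻] = (α₁ + 2α₂)·DIC
At pH 7.87: [H⁺]/K1 = 10^-1.92 = 0.012023, K2/[H⁺] = 10^-1.06 = 0.087096
α₁ = 1/(1 + 0.012023 + 0.087096) = 1/1.0991 = 0.9098; α₂ = α₁·K2/[H⁺] = 0.07924
α₁ + 2α₂ = 1.0683
CA = 1.0683 × 1.99 = 2.13 mmol/kg

CA = 2.13 mmol/kg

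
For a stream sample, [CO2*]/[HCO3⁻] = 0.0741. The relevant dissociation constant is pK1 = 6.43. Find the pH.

pH = 7.56

From K1 = [H⁺][HCO3⁻]/[CO2*]:  pH = pK1 − log₁₀([CO2*]/[HCO3⁻])
log₁₀(0.0741) = -1.130
pH = 6.43 − (-1.130) = 7.56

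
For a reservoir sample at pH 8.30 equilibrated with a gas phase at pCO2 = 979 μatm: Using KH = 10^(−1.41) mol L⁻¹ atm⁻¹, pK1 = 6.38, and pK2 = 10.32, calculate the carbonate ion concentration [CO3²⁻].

[CO2*] = KH · pCO2 = 10^(−1.41) × 979×10^-6 = 3.809×10^-5 mol/L
α₀ = 1/(1 + K1/[H⁺] + K1K2/[H⁺]²) = 1/(1 + 10^+1.92 + 10^-0.10) = 0.01177
DIC = [CO2*]/α₀ = 3.809×10^-5 / 0.01177 = 3.236 mmol/L
[CO3²⁻] = α₂·DIC; α₂ = 0.009348, so [CO3²⁻] = 0.009348 × 3.236 = 0.0303 mmol/L

[CO3²⁻] = 0.0303 mmol/L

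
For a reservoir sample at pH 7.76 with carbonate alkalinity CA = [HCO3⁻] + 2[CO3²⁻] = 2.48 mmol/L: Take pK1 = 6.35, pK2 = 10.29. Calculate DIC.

DIC = 2.57 mmol/L

CA = [HCO3⁻] + 2[CO3²⁻] = (α₁ + 2α₂)·DIC
At pH 7.76: [H⁺]/K1 = 10^-1.41 = 0.038905, K2/[H⁺] = 10^-2.53 = 0.0029512
α₁ = 1/(1 + 0.038905 + 0.0029512) = 1/1.0419 = 0.9598; α₂ = α₁·K2/[H⁺] = 0.002833
α₁ + 2α₂ = 0.9655
DIC = CA / (α₁ + 2α₂) = 2.48 / 0.9655 = 2.57 mmol/L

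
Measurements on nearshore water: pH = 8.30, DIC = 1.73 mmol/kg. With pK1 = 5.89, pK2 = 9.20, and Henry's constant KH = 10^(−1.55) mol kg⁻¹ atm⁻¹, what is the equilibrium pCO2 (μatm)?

pCO2 = 211 μatm

α₀ = 1 / (1 + K1/[H⁺] + K1K2/[H⁺]²) = 1 / (1 + 10^+2.41 + 10^+1.51)
   = 1 / (1 + 257.04 + 32.359) = 1/290.40 = 0.003444
[CO2*] = α₀ × DIC = 0.003444 × 1.73 = 0.005957 mmol/kg = 5.957 μmol/kg
pCO2 = [CO2*]/KH = 5.957×10^-6 / 2.818×10^-2 = 211 μatm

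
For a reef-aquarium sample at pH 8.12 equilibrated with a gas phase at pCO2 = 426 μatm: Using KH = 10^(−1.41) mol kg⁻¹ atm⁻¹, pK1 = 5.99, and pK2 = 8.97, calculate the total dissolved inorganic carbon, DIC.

DIC = 2.57 mmol/kg

[CO2*] = KH · pCO2 = 10^(−1.41) × 426×10^-6 = 1.657×10^-5 mol/kg
α₀ = 1/(1 + K1/[H⁺] + K1K2/[H⁺]²) = 1/(1 + 10^+2.13 + 10^+1.28) = 0.006454
DIC = [CO2*]/α₀ = 1.657×10^-5 / 0.006454 = 2.57 mmol/kg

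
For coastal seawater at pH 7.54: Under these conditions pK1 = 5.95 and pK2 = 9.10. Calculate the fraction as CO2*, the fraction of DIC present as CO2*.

α₀ = 0.0244

α₀ = 1 / (1 + K1/[H⁺] + K1K2/[H⁺]²) = 1 / (1 + 10^+1.59 + 10^+0.03)
   = 1 / (1 + 38.905 + 1.0715) = 1/40.976 = 0.02440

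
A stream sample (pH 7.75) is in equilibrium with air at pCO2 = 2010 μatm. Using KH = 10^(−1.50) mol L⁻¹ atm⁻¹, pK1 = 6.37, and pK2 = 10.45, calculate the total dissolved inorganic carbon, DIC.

DIC = 1.59 mmol/L

[CO2*] = KH · pCO2 = 10^(−1.50) × 2010×10^-6 = 6.356×10^-5 mol/L
α₀ = 1/(1 + K1/[H⁺] + K1K2/[H⁺]²) = 1/(1 + 10^+1.38 + 10^-1.32) = 0.03994
DIC = [CO2*]/α₀ = 6.356×10^-5 / 0.03994 = 1.59 mmol/L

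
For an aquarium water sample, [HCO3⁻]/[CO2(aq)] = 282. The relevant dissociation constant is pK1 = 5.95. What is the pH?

From K1 = [H⁺][HCO3⁻]/[CO2(aq)]:  pH = pK1 + log₁₀([HCO3⁻]/[CO2(aq)])
log₁₀(282) = +2.450
pH = 5.95 + (+2.450) = 8.40

pH = 8.40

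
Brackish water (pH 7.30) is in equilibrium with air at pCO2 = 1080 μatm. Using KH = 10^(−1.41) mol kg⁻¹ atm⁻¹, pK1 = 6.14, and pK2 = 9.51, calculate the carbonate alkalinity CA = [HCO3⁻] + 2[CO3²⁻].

[CO2*] = KH · pCO2 = 10^(−1.41) × 1080×10^-6 = 4.202×10^-5 mol/kg
α₀ = 1/(1 + K1/[H⁺] + K1K2/[H⁺]²) = 1/(1 + 10^+1.16 + 10^-1.05) = 0.06434
DIC = [CO2*]/α₀ = 4.202×10^-5 / 0.06434 = 0.6531 mmol/kg
CA = (α₁ + 2α₂)·DIC = (0.9299 + 2×0.005734) × 0.6531 = 0.615 mmol/kg

CA = 0.615 mmol/kg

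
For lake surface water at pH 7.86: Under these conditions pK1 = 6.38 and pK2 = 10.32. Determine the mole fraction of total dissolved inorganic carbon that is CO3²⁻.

α₂ = 1 / (1 + [H⁺]/K2 + [H⁺]²/(K1K2)) = 1 / (1 + 10^+2.46 + 10^+0.98)
   = 1 / (1 + 288.40 + 9.5499) = 1/298.95 = 0.003345

α₂ = 0.00335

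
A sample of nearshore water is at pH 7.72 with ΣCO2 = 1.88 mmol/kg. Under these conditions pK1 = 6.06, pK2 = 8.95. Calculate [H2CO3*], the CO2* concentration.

α₀ = 1 / (1 + K1/[H⁺] + K1K2/[H⁺]²) = 1 / (1 + 10^+1.66 + 10^+0.43)
   = 1 / (1 + 45.709 + 2.6915) = 1/49.400 = 0.02024
[CO2*] = α₀ × DIC = 0.02024 × 1.88 = 0.0381 mmol/kg

[CO2*] = 0.0381 mmol/kg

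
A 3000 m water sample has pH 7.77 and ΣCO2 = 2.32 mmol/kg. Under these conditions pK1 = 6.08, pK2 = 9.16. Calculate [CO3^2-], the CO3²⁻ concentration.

[CO3²⁻] = 0.0891 mmol/kg

α₂ = 1 / (1 + [H⁺]/K2 + [H⁺]²/(K1K2)) = 1 / (1 + 10^+1.39 + 10^-0.30)
   = 1 / (1 + 24.547 + 0.50119) = 1/26.048 = 0.03839
[CO3²⁻] = α₂ × DIC = 0.03839 × 2.32 = 0.0891 mmol/kg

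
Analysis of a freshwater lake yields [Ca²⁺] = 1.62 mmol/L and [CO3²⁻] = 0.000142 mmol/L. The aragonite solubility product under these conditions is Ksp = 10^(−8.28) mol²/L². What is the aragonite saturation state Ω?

Ksp = 10^(−8.28) = 5.248×10^-9
Ω = [Ca²⁺][CO3²⁻]/Ksp = (1.62×10^-3)(0.000142×10^-3) / 5.248×10^-9 = 0.0438

Ω = 0.0438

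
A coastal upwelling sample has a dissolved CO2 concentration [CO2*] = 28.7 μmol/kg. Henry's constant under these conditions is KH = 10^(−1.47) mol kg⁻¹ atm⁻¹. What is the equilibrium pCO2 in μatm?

KH = 10^(−1.47) = 3.388×10^-2 mol kg⁻¹ atm⁻¹
pCO2 = [CO2*]/KH = 28.7×10^-6 / 3.388×10^-2 = 8.47×10^-4 atm = 847 μatm

pCO2 = 847 μatm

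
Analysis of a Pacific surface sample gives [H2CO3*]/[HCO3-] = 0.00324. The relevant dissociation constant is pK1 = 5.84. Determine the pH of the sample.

pH = 8.33

From K1 = [H⁺][HCO3-]/[H2CO3*]:  pH = pK1 − log₁₀([H2CO3*]/[HCO3-])
log₁₀(0.00324) = -2.489
pH = 5.84 − (-2.489) = 8.33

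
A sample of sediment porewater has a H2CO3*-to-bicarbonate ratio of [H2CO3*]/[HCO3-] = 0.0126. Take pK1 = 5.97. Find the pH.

pH = 7.87

From K1 = [H⁺][HCO3-]/[H2CO3*]:  pH = pK1 − log₁₀([H2CO3*]/[HCO3-])
log₁₀(0.0126) = -1.900
pH = 5.97 − (-1.900) = 7.87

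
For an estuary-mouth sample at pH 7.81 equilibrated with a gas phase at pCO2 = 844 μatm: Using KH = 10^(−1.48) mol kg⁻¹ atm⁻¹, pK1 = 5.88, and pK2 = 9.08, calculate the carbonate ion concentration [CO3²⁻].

[CO2*] = KH · pCO2 = 10^(−1.48) × 844×10^-6 = 2.795×10^-5 mol/kg
α₀ = 1/(1 + K1/[H⁺] + K1K2/[H⁺]²) = 1/(1 + 10^+1.93 + 10^+0.66) = 0.01103
DIC = [CO2*]/α₀ = 2.795×10^-5 / 0.01103 = 2.534 mmol/kg
[CO3²⁻] = α₂·DIC; α₂ = 0.05040, so [CO3²⁻] = 0.05040 × 2.534 = 0.128 mmol/kg

[CO3²⁻] = 0.128 mmol/kg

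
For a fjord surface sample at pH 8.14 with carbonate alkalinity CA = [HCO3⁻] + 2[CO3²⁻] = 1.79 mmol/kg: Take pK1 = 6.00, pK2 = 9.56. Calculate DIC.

CA = [HCO3⁻] + 2[CO3²⁻] = (α₁ + 2α₂)·DIC
At pH 8.14: [H⁺]/K1 = 10^-2.14 = 0.0072444, K2/[H⁺] = 10^-1.42 = 0.038019
α₁ = 1/(1 + 0.0072444 + 0.038019) = 1/1.0453 = 0.9567; α₂ = α₁·K2/[H⁺] = 0.03637
α₁ + 2α₂ = 1.0294
DIC = CA / (α₁ + 2α₂) = 1.79 / 1.0294 = 1.74 mmol/kg

DIC = 1.74 mmol/kg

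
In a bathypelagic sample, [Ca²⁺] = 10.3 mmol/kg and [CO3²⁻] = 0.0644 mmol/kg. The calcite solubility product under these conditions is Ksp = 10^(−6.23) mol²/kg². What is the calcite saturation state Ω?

Ω = 1.13

Ksp = 10^(−6.23) = 5.888×10^-7
Ω = [Ca²⁺][CO3²⁻]/Ksp = (10.3×10^-3)(0.0644×10^-3) / 5.888×10^-7 = 1.13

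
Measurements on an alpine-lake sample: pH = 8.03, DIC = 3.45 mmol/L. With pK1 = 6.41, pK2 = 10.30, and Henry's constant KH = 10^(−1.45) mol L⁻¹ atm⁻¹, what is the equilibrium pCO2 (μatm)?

pCO2 = 2270 μatm

α₀ = 1 / (1 + K1/[H⁺] + K1K2/[H⁺]²) = 1 / (1 + 10^+1.62 + 10^-0.65)
   = 1 / (1 + 41.687 + 0.22387) = 1/42.911 = 0.02330
[CO2*] = α₀ × DIC = 0.02330 × 3.45 = 0.08040 mmol/L
pCO2 = [CO2*]/KH = 8.040×10^-5 / 3.548×10^-2 = 2270 μatm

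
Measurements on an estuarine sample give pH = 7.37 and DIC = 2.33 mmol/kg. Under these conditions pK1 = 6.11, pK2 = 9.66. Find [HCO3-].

[HCO3⁻] = 2.20 mmol/kg

α₁ = 1 / (1 + [H⁺]/K1 + K2/[H⁺]) = 1 / (1 + 10^-1.26 + 10^-2.29)
   = 1 / (1 + 0.054954 + 0.0051286) = 1/1.0601 = 0.9433
[HCO3⁻] = α₁ × DIC = 0.9433 × 2.33 = 2.20 mmol/kg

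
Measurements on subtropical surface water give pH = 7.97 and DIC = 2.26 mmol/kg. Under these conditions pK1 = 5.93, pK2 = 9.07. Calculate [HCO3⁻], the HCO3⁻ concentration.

[HCO3⁻] = 2.08 mmol/kg

α₁ = 1 / (1 + [H⁺]/K1 + K2/[H⁺]) = 1 / (1 + 10^-2.04 + 10^-1.10)
   = 1 / (1 + 0.0091201 + 0.079433) = 1/1.0886 = 0.9187
[HCO3⁻] = α₁ × DIC = 0.9187 × 2.26 = 2.08 mmol/kg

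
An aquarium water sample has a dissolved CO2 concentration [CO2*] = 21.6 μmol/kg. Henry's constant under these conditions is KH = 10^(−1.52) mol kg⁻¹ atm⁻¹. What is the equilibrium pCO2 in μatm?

KH = 10^(−1.52) = 3.020×10^-2 mol kg⁻¹ atm⁻¹
pCO2 = [CO2*]/KH = 21.6×10^-6 / 3.020×10^-2 = 7.15×10^-4 atm = 715 μatm

pCO2 = 715 μatm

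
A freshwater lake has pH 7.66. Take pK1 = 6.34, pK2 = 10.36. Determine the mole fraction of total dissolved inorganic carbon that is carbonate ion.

α₂ = 1 / (1 + [H⁺]/K2 + [H⁺]²/(K1K2)) = 1 / (1 + 10^+2.70 + 10^+1.38)
   = 1 / (1 + 501.19 + 23.988) = 1/526.18 = 0.001901

α₂ = 0.00190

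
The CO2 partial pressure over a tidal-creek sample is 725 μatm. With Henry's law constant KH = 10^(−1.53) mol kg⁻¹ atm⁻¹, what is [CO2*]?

KH = 10^(−1.53) = 2.951×10^-2 mol kg⁻¹ atm⁻¹
[CO2*] = KH · pCO2 = 2.951×10^-2 × 725×10^-6 atm = 2.14×10^-5 mol/kg

[CO2*] = 21.4 μmol/kg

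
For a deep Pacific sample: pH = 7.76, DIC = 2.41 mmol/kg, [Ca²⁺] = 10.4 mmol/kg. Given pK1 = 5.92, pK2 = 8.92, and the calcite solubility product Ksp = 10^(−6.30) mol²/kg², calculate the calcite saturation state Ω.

α₂ = 1 / (1 + [H⁺]/K2 + [H⁺]²/(K1K2)) = 1 / (1 + 10^+1.16 + 10^-0.68)
   = 1 / (1 + 14.454 + 0.20893) = 1/15.663 = 0.06384
[CO3²⁻] = α₂ × DIC = 0.06384 × 2.41 = 0.1539 mmol/kg
Ksp = 10^(−6.30) = 5.012×10^-7
Ω = [Ca²⁺][CO3²⁻]/Ksp = (10.4×10^-3)(1.539×10^-4) / 5.012×10^-7 = 3.19

Ω = 3.19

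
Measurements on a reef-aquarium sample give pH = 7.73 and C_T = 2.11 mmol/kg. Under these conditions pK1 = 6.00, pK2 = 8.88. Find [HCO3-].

α₁ = 1 / (1 + [H⁺]/K1 + K2/[H⁺]) = 1 / (1 + 10^-1.73 + 10^-1.15)
   = 1 / (1 + 0.018621 + 0.070795) = 1/1.0894 = 0.9179
[HCO3⁻] = α₁ × DIC = 0.9179 × 2.11 = 1.94 mmol/kg

[HCO3⁻] = 1.94 mmol/kg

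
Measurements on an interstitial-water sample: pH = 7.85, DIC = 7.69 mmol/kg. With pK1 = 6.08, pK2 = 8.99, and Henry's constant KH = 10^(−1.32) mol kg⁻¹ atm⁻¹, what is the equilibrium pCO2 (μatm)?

α₀ = 1 / (1 + K1/[H⁺] + K1K2/[H⁺]²) = 1 / (1 + 10^+1.77 + 10^+0.63)
   = 1 / (1 + 58.884 + 4.2658) = 1/64.150 = 0.01559
[CO2*] = α₀ × DIC = 0.01559 × 7.69 = 0.1199 mmol/kg
pCO2 = [CO2*]/KH = 1.199×10^-4 / 4.786×10^-2 = 2500 μatm

pCO2 = 2500 μatm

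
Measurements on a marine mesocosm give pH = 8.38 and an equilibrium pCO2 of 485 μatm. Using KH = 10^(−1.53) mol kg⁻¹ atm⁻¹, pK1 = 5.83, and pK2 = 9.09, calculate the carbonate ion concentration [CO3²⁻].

[CO3²⁻] = 0.990 mmol/kg

[CO2*] = KH · pCO2 = 10^(−1.53) × 485×10^-6 = 1.431×10^-5 mol/kg
α₀ = 1/(1 + K1/[H⁺] + K1K2/[H⁺]²) = 1/(1 + 10^+2.55 + 10^+1.84) = 0.002353
DIC = [CO2*]/α₀ = 1.431×10^-5 / 0.002353 = 6.083 mmol/kg
[CO3²⁻] = α₂·DIC; α₂ = 0.1628, so [CO3²⁻] = 0.1628 × 6.083 = 0.990 mmol/kg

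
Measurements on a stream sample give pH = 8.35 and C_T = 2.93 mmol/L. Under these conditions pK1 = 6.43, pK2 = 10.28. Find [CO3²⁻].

α₂ = 1 / (1 + [H⁺]/K2 + [H⁺]²/(K1K2)) = 1 / (1 + 10^+1.93 + 10^+0.01)
   = 1 / (1 + 85.114 + 1.0233) = 1/87.137 = 0.01148
[CO3²⁻] = α₂ × DIC = 0.01148 × 2.93 = 0.0336 mmol/L

[CO3²⁻] = 0.0336 mmol/L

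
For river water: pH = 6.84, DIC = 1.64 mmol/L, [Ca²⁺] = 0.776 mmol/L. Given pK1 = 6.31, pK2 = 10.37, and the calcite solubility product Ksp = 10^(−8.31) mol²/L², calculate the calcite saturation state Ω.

α₂ = 1 / (1 + [H⁺]/K2 + [H⁺]²/(K1K2)) = 1 / (1 + 10^+3.53 + 10^+3.00)
   = 1 / (1 + 3388.4 + 1000.0) = 1/4389.4 = 0.0002278
[CO3²⁻] = α₂ × DIC = 0.0002278 × 1.64 = 0.0003736 mmol/L = 0.3736 μmol/L
Ksp = 10^(−8.31) = 4.898×10^-9
Ω = [Ca²⁺][CO3²⁻]/Ksp = (0.776×10^-3)(3.736×10^-7) / 4.898×10^-9 = 0.0592

Ω = 0.0592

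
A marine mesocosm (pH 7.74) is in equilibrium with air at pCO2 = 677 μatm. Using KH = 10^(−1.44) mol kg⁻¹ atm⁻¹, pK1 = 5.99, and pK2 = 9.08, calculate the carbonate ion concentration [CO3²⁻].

[CO2*] = KH · pCO2 = 10^(−1.44) × 677×10^-6 = 2.458×10^-5 mol/kg
α₀ = 1/(1 + K1/[H⁺] + K1K2/[H⁺]²) = 1/(1 + 10^+1.75 + 10^+0.41) = 0.01672
DIC = [CO2*]/α₀ = 2.458×10^-5 / 0.01672 = 1.470 mmol/kg
[CO3²⁻] = α₂·DIC; α₂ = 0.04298, so [CO3²⁻] = 0.04298 × 1.470 = 0.0632 mmol/kg

[CO3²⁻] = 0.0632 mmol/kg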